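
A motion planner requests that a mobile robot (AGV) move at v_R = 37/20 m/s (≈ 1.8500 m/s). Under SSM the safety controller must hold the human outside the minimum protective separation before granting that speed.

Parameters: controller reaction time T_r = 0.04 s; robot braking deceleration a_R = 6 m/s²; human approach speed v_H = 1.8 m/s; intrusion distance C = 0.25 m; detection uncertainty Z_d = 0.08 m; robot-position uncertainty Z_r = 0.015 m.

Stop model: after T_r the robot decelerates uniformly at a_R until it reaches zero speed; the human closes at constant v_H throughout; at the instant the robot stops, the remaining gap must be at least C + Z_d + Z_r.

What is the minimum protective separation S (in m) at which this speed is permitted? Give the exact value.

S_min = 31949/24000 m = 1.3312 m

braking lasts T_s = (37/20)/6 = 0.3083 s
reaction-phase robot travel = 1.8500·0.0400 = 0.0740 m
robot under decel: 1.8500²/(2·6.0000) = 0.2852 m
person approaches 1.8000·(0.0400+0.3083) = 0.6270 m
residual clearance needed = 0.2500+0.0800+0.0150 = 0.3450 m
S_min ≈ 0.0740+0.2852+0.6270+0.3450  ⇒  S_min = 31949/24000 m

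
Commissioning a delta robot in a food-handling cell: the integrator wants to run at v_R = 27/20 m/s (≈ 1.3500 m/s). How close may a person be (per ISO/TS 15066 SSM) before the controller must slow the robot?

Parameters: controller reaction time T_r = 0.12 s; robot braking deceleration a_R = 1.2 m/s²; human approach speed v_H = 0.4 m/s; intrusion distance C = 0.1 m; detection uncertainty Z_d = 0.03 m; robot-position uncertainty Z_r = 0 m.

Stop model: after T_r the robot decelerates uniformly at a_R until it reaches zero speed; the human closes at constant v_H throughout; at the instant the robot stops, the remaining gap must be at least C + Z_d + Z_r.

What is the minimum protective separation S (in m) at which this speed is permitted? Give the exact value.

S_min = 2479/1600 m = 1.5494 m

T_s = v_R/a_R = (27/20)/(6/5) = 1.1250 s
robot in T_r: 1.3500·0.1200 = 0.1620 m
braking distance = 1.3500²/(2·1.2000) = 0.7594 m
human over T_r+T_s: 0.4000·(0.1200+1.1250) = 0.4980 m
C+Z_d+Z_r = 0.1000+0.0300+0.0000 = 0.1300 m
S_min ≈ 0.1620+0.7594+0.4980+0.1300  ⇒  S_min = 2479/1600 m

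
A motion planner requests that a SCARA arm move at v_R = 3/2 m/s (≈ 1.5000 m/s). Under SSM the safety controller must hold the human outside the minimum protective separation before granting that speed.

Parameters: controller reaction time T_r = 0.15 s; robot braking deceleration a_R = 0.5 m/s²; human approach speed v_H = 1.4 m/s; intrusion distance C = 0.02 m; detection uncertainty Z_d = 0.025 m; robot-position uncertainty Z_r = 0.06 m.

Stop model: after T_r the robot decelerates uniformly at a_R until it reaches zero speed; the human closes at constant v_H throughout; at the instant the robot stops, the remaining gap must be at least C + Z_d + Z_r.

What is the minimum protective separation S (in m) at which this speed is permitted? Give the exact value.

T_s = v_R/a_R = (3/2)/(1/2) = 3.0000 s
reaction-phase robot travel = 1.5000·0.1500 = 0.2250 m
robot covers 1.5000·3.0000 − ½·0.5000·3.0000² = 2.2500 m while stopping
person approaches 1.4000·(0.1500+3.0000) = 4.4100 m
residual clearance needed = 0.0200+0.0250+0.0600 = 0.1050 m
S_min ≈ 0.2250+2.2500+4.4100+0.1050  ⇒  S_min = 699/100 m

S_min = 699/100 m = 6.9900 m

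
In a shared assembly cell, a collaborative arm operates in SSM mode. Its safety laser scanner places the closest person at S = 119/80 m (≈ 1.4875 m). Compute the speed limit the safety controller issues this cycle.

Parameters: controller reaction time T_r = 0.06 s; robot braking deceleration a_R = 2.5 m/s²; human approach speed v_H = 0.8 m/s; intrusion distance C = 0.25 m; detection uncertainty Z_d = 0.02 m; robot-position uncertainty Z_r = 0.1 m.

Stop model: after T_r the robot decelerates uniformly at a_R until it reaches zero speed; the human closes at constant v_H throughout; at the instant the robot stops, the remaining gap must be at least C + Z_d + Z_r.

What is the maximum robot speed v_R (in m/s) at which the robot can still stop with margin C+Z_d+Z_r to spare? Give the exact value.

collect terms ⇒ (1/5)·v_R² + (19/50)·v_R + (-2139/2000) = 0
  disc = (19/50)² − 4·(1/5)·(-2139/2000) = 1 ; √disc = 1
  v_R = (−(19/50) + 1) / (2·(1/5)) = 31/20 m/s
check:
stop time T_s = (31/20)/(5/2) = 0.6200 s
robot covers v_R·T_r = 1.5500·0.0600 = 0.0930 m before braking
robot under decel: 1.5500²/(2·2.5000) = 0.4805 m
human closes 0.8000·0.6800 = 0.5440 m
residual clearance needed = 0.2500+0.0200+0.1000 = 0.3700 m
sum ≈ 0.0930+0.4805+0.5440+0.3700 ≈ 1.4875 m = S ✓

v_R_max = 31/20 m/s = 1.5500 m/s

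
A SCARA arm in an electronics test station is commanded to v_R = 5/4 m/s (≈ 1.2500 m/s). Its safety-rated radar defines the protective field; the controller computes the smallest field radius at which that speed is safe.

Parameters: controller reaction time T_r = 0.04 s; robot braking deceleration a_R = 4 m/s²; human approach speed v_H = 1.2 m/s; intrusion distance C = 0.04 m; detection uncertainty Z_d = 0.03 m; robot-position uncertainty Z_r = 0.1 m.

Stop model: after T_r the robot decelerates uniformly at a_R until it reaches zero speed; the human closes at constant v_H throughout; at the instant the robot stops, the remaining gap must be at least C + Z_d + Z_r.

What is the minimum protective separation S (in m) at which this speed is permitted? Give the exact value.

T_s = v_R/a_R = (5/4)/4 = 0.3125 s
robot in T_r: 1.2500·0.0400 = 0.0500 m
braking distance = 1.2500²/(2·4.0000) = 0.1953 m
person approaches 1.2000·(0.0400+0.3125) = 0.4230 m
C+Z_d+Z_r = 0.0400+0.0300+0.1000 = 0.1700 m
S_min ≈ 0.0500+0.1953+0.4230+0.1700  ⇒  S_min = 13413/16000 m

S_min = 13413/16000 m = 0.8383 m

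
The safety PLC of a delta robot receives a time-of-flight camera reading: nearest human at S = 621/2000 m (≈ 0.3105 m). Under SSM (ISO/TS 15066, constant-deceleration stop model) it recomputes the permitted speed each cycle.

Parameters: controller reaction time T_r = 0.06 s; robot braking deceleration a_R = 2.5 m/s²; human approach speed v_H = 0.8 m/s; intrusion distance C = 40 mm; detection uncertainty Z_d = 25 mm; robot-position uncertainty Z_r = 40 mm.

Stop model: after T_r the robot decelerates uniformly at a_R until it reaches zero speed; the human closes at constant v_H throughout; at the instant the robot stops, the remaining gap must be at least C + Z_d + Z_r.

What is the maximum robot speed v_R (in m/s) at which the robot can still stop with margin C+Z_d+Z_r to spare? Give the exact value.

v_R_max = 7/20 m/s = 0.3500 m/s

at the boundary: (1/5)·v² + (19/50)·v + (-63/400) = 0
  disc = (19/50)² − 4·(1/5)·(-63/400) = 169/625 ; √disc = 13/25
  v_R = (−(19/50) + 13/25) / (2·(1/5)) = 7/20 m/s
check:
stop time T_s = (7/20)/(5/2) = 0.1400 s
robot covers v_R·T_r = 0.3500·0.0600 = 0.0210 m before braking
robot under decel: 0.3500²/(2·2.5000) = 0.0245 m
person approaches 0.8000·(0.0600+0.1400) = 0.1600 m
C+Z_d+Z_r = 0.0400+0.0250+0.0400 = 0.1050 m
sum ≈ 0.0210+0.0245+0.1600+0.1050 ≈ 0.3105 m = S ✓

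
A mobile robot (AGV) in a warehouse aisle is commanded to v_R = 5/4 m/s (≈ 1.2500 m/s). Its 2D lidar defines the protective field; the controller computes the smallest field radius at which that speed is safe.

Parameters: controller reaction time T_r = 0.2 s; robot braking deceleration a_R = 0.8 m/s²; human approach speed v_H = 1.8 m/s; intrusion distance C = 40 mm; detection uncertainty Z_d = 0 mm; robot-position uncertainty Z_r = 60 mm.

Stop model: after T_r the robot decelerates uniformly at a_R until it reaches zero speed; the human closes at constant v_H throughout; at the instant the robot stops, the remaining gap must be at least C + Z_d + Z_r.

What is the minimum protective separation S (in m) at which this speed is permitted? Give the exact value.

T_s = v_R/a_R = (5/4)/(4/5) = 1.5625 s
reaction-phase robot travel = 1.2500·0.2000 = 0.2500 m
robot covers 1.2500·1.5625 − ½·0.8000·1.5625² = 0.9766 m while stopping
person approaches 1.8000·(0.2000+1.5625) = 3.1725 m
C+Z_d+Z_r = 0.0400+0.0000+0.0600 = 0.1000 m
S_min ≈ 0.2500+0.9766+3.1725+0.1000  ⇒  S_min = 14397/3200 m

S_min = 14397/3200 m = 4.4991 m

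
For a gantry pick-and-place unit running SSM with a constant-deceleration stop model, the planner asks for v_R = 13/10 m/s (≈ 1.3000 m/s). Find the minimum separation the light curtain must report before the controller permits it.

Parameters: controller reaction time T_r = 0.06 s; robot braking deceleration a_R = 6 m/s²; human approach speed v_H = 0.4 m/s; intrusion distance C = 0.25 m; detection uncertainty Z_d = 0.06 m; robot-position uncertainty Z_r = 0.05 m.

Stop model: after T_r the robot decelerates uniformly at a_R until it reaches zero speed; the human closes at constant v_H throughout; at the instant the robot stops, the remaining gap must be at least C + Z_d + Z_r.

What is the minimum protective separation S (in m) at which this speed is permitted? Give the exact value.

stop time T_s = (13/10)/6 = 0.2167 s
robot covers v_R·T_r = 1.3000·0.0600 = 0.0780 m before braking
robot under decel: 1.3000²/(2·6.0000) = 0.1408 m
human closes 0.4000·0.2767 = 0.1107 m
margins: 0.2500+0.0600+0.0500 = 0.3600 m
S_min ≈ 0.0780+0.1408+0.1107+0.3600  ⇒  S_min = 1379/2000 m

S_min = 1379/2000 m = 0.6895 m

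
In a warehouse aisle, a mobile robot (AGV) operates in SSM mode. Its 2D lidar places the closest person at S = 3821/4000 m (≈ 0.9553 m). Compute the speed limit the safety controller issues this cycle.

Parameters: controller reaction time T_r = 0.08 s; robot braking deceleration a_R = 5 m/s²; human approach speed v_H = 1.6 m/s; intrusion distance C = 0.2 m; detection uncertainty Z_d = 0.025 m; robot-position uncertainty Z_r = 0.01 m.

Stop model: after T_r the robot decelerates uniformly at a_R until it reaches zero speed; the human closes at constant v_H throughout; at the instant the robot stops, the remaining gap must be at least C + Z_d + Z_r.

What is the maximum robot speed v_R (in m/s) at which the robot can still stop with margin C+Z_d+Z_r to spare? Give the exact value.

quadratic (1/10)·v² + (2/5)·v + (-2369/4000) = 0
  disc = (2/5)² − 4·(1/10)·(-2369/4000) = 3969/10000 ; √disc = 63/100
  v_R = (−(2/5) + 63/100) / (2·(1/10)) = 23/20 m/s
check:
stop time T_s = (23/20)/5 = 0.2300 s
reaction-phase robot travel = 1.1500·0.0800 = 0.0920 m
robot under decel: 1.1500²/(2·5.0000) = 0.1323 m
person approaches 1.6000·(0.0800+0.2300) = 0.4960 m
C+Z_d+Z_r = 0.2000+0.0250+0.0100 = 0.2350 m
sum ≈ 0.0920+0.1323+0.4960+0.2350 ≈ 0.9553 m = S ✓

v_R_max = 23/20 m/s = 1.1500 m/s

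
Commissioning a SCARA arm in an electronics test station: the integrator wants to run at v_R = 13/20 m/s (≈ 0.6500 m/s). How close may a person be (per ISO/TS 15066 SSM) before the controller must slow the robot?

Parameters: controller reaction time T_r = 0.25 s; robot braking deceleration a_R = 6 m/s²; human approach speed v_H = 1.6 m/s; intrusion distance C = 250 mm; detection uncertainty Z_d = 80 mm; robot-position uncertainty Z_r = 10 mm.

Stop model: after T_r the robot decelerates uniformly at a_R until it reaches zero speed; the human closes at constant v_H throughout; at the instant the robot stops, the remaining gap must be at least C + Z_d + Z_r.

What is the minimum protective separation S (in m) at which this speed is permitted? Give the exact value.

braking lasts T_s = (13/20)/6 = 0.1083 s
robot in T_r: 0.6500·0.2500 = 0.1625 m
braking distance = 0.6500²/(2·6.0000) = 0.0352 m
human over T_r+T_s: 1.6000·(0.2500+0.1083) = 0.5733 m
C+Z_d+Z_r = 0.2500+0.0800+0.0100 = 0.3400 m
S_min ≈ 0.1625+0.0352+0.5733+0.3400  ⇒  S_min = 5333/4800 m

S_min = 5333/4800 m = 1.1110 m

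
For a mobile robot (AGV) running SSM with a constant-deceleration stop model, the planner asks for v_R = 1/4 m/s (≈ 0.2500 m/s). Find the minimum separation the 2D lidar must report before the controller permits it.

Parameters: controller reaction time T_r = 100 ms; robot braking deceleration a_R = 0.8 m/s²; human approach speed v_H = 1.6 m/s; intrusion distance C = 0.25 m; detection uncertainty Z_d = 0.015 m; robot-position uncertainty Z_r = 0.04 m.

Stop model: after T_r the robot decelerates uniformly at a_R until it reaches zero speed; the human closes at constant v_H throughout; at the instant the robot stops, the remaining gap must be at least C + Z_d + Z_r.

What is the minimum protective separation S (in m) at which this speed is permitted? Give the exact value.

T_s = v_R/a_R = (1/4)/(4/5) = 0.3125 s
reaction-phase robot travel = 0.2500·0.1000 = 0.0250 m
braking distance = 0.2500²/(2·0.8000) = 0.0391 m
person approaches 1.6000·(0.1000+0.3125) = 0.6600 m
C+Z_d+Z_r = 0.2500+0.0150+0.0400 = 0.3050 m
S_min ≈ 0.0250+0.0391+0.6600+0.3050  ⇒  S_min = 3293/3200 m

S_min = 3293/3200 m = 1.0291 m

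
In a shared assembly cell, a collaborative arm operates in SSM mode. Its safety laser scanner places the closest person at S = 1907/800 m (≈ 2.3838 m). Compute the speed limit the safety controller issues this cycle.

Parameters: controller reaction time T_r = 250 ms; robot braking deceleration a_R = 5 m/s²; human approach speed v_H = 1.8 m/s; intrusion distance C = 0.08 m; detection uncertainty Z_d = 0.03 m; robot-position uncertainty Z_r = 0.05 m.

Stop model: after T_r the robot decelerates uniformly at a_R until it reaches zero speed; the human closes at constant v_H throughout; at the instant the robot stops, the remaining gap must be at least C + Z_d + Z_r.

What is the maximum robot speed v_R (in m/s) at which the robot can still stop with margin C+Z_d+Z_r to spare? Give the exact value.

collect terms ⇒ (1/10)·v_R² + (61/100)·v_R + (-1419/800) = 0
  disc = (61/100)² − 4·(1/10)·(-1419/800) = 676/625 ; √disc = 26/25
  v_R = (−(61/100) + 26/25) / (2·(1/10)) = 43/20 m/s
check:
T_s = v_R/a_R = (43/20)/5 = 0.4300 s
robot covers v_R·T_r = 2.1500·0.2500 = 0.5375 m before braking
robot under decel: 2.1500²/(2·5.0000) = 0.4622 m
person approaches 1.8000·(0.2500+0.4300) = 1.2240 m
residual clearance needed = 0.0800+0.0300+0.0500 = 0.1600 m
sum ≈ 0.5375+0.4622+1.2240+0.1600 ≈ 2.3838 m = S ✓

v_R_max = 43/20 m/s = 2.1500 m/s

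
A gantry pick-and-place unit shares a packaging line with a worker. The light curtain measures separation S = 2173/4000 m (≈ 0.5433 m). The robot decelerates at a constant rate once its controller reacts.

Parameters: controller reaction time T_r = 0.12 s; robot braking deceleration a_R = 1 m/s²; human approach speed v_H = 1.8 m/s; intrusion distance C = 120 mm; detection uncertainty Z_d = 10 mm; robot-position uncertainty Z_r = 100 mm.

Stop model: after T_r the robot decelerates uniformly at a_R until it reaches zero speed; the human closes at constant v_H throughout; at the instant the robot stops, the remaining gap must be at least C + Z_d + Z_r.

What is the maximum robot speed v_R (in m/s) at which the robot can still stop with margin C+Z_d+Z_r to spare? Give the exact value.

v_R_max = 1/20 m/s = 0.0500 m/s

at the boundary: (1/2)·v² + (48/25)·v + (-389/4000) = 0
  disc = (48/25)² − 4·(1/2)·(-389/4000) = 38809/10000 ; √disc = 197/100
  v_R = (−(48/25) + 197/100) / (2·(1/2)) = 1/20 m/s
check:
T_s = v_R/a_R = (1/20)/1 = 0.0500 s
reaction-phase robot travel = 0.0500·0.1200 = 0.0060 m
robot covers 0.0500·0.0500 − ½·1.0000·0.0500² = 0.0013 m while stopping
human over T_r+T_s: 1.8000·(0.1200+0.0500) = 0.3060 m
margins: 0.1200+0.0100+0.1000 = 0.2300 m
sum ≈ 0.0060+0.0013+0.3060+0.2300 ≈ 0.5433 m = S ✓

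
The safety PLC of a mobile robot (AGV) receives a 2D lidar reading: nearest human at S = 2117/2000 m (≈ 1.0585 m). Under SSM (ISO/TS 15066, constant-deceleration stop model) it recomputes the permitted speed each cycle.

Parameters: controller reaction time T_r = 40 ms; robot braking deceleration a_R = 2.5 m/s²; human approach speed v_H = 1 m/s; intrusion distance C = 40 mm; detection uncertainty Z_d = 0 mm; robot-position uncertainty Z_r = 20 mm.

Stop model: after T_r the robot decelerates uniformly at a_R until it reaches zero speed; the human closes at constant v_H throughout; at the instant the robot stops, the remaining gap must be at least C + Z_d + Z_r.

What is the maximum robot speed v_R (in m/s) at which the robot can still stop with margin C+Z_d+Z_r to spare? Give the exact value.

quadratic (1/5)·v² + (11/25)·v + (-1917/2000) = 0
  disc = (11/25)² − 4·(1/5)·(-1917/2000) = 2401/2500 ; √disc = 49/50
  v_R = (−(11/25) + 49/50) / (2·(1/5)) = 27/20 m/s
check:
stop time T_s = (27/20)/(5/2) = 0.5400 s
reaction-phase robot travel = 1.3500·0.0400 = 0.0540 m
braking distance = 1.3500²/(2·2.5000) = 0.3645 m
human over T_r+T_s: 1.0000·(0.0400+0.5400) = 0.5800 m
residual clearance needed = 0.0400+0.0000+0.0200 = 0.0600 m
sum ≈ 0.0540+0.3645+0.5800+0.0600 ≈ 1.0585 m = S ✓

v_R_max = 27/20 m/s = 1.3500 m/s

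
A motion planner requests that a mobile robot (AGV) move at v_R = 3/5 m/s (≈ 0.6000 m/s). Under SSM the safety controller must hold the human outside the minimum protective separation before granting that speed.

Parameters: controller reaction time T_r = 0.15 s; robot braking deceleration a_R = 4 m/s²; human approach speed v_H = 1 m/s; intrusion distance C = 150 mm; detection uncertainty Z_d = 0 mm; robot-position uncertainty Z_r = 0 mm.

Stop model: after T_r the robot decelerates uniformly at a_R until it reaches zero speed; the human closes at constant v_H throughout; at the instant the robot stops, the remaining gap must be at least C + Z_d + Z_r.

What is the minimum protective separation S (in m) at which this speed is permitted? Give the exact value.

S_min = 117/200 m = 0.5850 m

stop time T_s = (3/5)/4 = 0.1500 s
robot in T_r: 0.6000·0.1500 = 0.0900 m
robot under decel: 0.6000²/(2·4.0000) = 0.0450 m
human over T_r+T_s: 1.0000·(0.1500+0.1500) = 0.3000 m
margins: 0.1500+0.0000+0.0000 = 0.1500 m
S_min ≈ 0.0900+0.0450+0.3000+0.1500  ⇒  S_min = 117/200 m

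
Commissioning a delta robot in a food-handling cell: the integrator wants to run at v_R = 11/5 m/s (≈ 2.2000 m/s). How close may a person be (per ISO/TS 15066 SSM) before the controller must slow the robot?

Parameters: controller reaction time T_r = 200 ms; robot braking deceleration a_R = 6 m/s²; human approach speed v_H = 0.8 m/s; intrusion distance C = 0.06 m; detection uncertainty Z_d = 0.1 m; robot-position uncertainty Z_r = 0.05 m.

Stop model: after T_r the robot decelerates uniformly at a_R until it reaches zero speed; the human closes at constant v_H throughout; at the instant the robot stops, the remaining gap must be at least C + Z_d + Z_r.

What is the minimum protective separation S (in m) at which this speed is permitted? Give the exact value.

braking lasts T_s = (11/5)/6 = 0.3667 s
reaction-phase robot travel = 2.2000·0.2000 = 0.4400 m
robot covers 2.2000·0.3667 − ½·6.0000·0.3667² = 0.4033 m while stopping
human closes 0.8000·0.5667 = 0.4533 m
C+Z_d+Z_r = 0.0600+0.1000+0.0500 = 0.2100 m
S_min ≈ 0.4400+0.4033+0.4533+0.2100  ⇒  S_min = 113/75 m

S_min = 113/75 m = 1.5067 m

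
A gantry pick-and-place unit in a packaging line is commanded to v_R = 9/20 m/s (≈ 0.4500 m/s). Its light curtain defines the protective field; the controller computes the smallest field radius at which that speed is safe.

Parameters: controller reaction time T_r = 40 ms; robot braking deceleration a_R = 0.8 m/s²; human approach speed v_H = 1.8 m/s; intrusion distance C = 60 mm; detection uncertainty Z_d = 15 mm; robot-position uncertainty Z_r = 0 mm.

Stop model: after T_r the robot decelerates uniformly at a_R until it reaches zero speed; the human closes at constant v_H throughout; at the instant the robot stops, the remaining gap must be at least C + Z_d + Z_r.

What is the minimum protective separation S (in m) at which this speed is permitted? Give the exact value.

stop time T_s = (9/20)/(4/5) = 0.5625 s
robot covers v_R·T_r = 0.4500·0.0400 = 0.0180 m before braking
robot under decel: 0.4500²/(2·0.8000) = 0.1266 m
human closes 1.8000·0.6025 = 1.0845 m
residual clearance needed = 0.0600+0.0150+0.0000 = 0.0750 m
S_min ≈ 0.0180+0.1266+1.0845+0.0750  ⇒  S_min = 4173/3200 m

S_min = 4173/3200 m = 1.3041 m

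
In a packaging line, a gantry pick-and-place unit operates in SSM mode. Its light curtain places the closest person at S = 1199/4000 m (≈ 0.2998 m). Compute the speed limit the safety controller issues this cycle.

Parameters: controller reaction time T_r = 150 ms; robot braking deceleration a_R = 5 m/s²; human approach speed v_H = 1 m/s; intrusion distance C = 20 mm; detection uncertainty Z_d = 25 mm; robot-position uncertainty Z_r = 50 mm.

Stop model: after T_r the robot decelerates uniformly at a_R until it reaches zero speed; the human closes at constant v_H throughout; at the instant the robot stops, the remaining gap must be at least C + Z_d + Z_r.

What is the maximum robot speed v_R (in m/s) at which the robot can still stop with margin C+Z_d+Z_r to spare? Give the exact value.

v_R_max = 3/20 m/s = 0.1500 m/s

collect terms ⇒ (1/10)·v_R² + (7/20)·v_R + (-219/4000) = 0
  disc = (7/20)² − 4·(1/10)·(-219/4000) = 361/2500 ; √disc = 19/50
  v_R = (−(7/20) + 19/50) / (2·(1/10)) = 3/20 m/s
check:
T_s = v_R/a_R = (3/20)/5 = 0.0300 s
reaction-phase robot travel = 0.1500·0.1500 = 0.0225 m
robot covers 0.1500·0.0300 − ½·5.0000·0.0300² = 0.0022 m while stopping
human closes 1.0000·0.1800 = 0.1800 m
C+Z_d+Z_r = 0.0200+0.0250+0.0500 = 0.0950 m
sum ≈ 0.0225+0.0022+0.1800+0.0950 ≈ 0.2998 m = S ✓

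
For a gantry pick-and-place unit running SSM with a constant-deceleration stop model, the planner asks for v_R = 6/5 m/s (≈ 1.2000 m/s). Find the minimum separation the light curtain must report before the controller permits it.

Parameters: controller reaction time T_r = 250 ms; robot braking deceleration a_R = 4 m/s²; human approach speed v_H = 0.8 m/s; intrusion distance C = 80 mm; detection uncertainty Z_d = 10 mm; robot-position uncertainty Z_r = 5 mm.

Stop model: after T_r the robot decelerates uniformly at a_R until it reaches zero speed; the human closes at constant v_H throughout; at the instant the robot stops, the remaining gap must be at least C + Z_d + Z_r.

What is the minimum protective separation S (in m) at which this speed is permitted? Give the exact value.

S_min = 203/200 m = 1.0150 m

braking lasts T_s = (6/5)/4 = 0.3000 s
robot covers v_R·T_r = 1.2000·0.2500 = 0.3000 m before braking
robot under decel: 1.2000²/(2·4.0000) = 0.1800 m
human over T_r+T_s: 0.8000·(0.2500+0.3000) = 0.4400 m
C+Z_d+Z_r = 0.0800+0.0100+0.0050 = 0.0950 m
S_min ≈ 0.3000+0.1800+0.4400+0.0950  ⇒  S_min = 203/200 m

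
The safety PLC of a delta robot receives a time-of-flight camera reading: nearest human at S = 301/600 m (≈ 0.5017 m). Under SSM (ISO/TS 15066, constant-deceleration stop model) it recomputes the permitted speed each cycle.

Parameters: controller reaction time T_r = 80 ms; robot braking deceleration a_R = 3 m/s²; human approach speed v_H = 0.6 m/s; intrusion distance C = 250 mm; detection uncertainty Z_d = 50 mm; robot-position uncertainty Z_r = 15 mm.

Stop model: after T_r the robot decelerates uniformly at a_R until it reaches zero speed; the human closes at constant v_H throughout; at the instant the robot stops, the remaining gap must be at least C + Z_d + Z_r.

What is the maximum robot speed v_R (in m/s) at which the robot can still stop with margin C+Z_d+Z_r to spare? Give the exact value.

v_R_max = 2/5 m/s = 0.4000 m/s

at the boundary: (1/6)·v² + (7/25)·v + (-52/375) = 0
  disc = (7/25)² − 4·(1/6)·(-52/375) = 961/5625 ; √disc = 31/75
  v_R = (−(7/25) + 31/75) / (2·(1/6)) = 2/5 m/s
check:
stop time T_s = (2/5)/3 = 0.1333 s
robot in T_r: 0.4000·0.0800 = 0.0320 m
robot under decel: 0.4000²/(2·3.0000) = 0.0267 m
human over T_r+T_s: 0.6000·(0.0800+0.1333) = 0.1280 m
residual clearance needed = 0.2500+0.0500+0.0150 = 0.3150 m
sum ≈ 0.0320+0.0267+0.1280+0.3150 ≈ 0.5017 m = S ✓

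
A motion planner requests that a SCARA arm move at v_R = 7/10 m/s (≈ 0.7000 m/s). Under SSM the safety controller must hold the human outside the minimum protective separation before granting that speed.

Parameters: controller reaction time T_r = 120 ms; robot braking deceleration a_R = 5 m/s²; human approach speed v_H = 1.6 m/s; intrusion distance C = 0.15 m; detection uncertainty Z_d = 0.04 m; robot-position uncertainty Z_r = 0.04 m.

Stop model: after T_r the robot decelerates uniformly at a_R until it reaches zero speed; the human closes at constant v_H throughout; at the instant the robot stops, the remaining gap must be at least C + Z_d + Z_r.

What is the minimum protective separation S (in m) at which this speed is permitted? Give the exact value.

stop time T_s = (7/10)/5 = 0.1400 s
reaction-phase robot travel = 0.7000·0.1200 = 0.0840 m
braking distance = 0.7000²/(2·5.0000) = 0.0490 m
human closes 1.6000·0.2600 = 0.4160 m
residual clearance needed = 0.1500+0.0400+0.0400 = 0.2300 m
S_min ≈ 0.0840+0.0490+0.4160+0.2300  ⇒  S_min = 779/1000 m

S_min = 779/1000 m = 0.7790 m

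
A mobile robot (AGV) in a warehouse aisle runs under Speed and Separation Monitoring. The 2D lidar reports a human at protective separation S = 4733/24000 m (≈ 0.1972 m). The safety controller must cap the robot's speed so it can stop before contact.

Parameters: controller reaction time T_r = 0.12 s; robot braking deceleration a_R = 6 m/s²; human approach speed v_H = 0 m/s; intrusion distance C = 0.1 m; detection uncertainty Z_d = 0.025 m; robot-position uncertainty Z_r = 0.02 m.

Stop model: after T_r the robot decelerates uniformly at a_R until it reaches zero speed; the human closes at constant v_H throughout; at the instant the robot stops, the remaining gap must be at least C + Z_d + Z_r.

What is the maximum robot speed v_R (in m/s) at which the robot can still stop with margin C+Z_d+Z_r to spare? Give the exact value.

collect terms ⇒ (1/12)·v_R² + (3/25)·v_R + (-1253/24000) = 0
  disc = (3/25)² − 4·(1/12)·(-1253/24000) = 11449/360000 ; √disc = 107/600
  v_R = (−(3/25) + 107/600) / (2·(1/12)) = 7/20 m/s
check:
braking lasts T_s = (7/20)/6 = 0.0583 s
reaction-phase robot travel = 0.3500·0.1200 = 0.0420 m
robot under decel: 0.3500²/(2·6.0000) = 0.0102 m
human closes 0.0000·0.1783 = 0.0000 m
margins: 0.1000+0.0250+0.0200 = 0.1450 m
sum ≈ 0.0420+0.0102+0.0000+0.1450 ≈ 0.1972 m = S ✓

v_R_max = 7/20 m/s = 0.3500 m/s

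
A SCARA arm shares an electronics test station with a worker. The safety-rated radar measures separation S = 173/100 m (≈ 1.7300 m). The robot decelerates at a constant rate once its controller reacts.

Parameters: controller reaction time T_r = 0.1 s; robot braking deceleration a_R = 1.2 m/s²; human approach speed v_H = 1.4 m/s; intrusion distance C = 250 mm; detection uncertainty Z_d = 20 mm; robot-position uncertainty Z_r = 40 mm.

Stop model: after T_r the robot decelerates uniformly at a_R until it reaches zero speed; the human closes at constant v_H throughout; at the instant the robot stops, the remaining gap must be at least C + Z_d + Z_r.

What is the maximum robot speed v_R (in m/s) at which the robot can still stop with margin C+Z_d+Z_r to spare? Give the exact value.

collect terms ⇒ (5/12)·v_R² + (19/15)·v_R + (-32/25) = 0
  disc = (19/15)² − 4·(5/12)·(-32/25) = 841/225 ; √disc = 29/15
  v_R = (−(19/15) + 29/15) / (2·(5/12)) = 4/5 m/s
check:
stop time T_s = (4/5)/(6/5) = 0.6667 s
reaction-phase robot travel = 0.8000·0.1000 = 0.0800 m
robot under decel: 0.8000²/(2·1.2000) = 0.2667 m
person approaches 1.4000·(0.1000+0.6667) = 1.0733 m
C+Z_d+Z_r = 0.2500+0.0200+0.0400 = 0.3100 m
sum ≈ 0.0800+0.2667+1.0733+0.3100 ≈ 1.7300 m = S ✓

v_R_max = 4/5 m/s = 0.8000 m/s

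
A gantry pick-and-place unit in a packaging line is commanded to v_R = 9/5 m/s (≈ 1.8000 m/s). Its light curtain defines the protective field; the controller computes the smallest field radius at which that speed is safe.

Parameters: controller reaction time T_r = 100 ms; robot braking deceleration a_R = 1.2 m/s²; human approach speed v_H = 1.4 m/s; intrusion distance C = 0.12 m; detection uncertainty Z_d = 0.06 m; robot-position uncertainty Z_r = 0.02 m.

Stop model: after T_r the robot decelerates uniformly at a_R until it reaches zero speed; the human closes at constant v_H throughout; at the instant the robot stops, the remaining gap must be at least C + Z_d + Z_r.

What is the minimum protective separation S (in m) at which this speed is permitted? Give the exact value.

stop time T_s = (9/5)/(6/5) = 1.5000 s
robot in T_r: 1.8000·0.1000 = 0.1800 m
braking distance = 1.8000²/(2·1.2000) = 1.3500 m
human over T_r+T_s: 1.4000·(0.1000+1.5000) = 2.2400 m
residual clearance needed = 0.1200+0.0600+0.0200 = 0.2000 m
S_min ≈ 0.1800+1.3500+2.2400+0.2000  ⇒  S_min = 397/100 m

S_min = 397/100 m = 3.9700 m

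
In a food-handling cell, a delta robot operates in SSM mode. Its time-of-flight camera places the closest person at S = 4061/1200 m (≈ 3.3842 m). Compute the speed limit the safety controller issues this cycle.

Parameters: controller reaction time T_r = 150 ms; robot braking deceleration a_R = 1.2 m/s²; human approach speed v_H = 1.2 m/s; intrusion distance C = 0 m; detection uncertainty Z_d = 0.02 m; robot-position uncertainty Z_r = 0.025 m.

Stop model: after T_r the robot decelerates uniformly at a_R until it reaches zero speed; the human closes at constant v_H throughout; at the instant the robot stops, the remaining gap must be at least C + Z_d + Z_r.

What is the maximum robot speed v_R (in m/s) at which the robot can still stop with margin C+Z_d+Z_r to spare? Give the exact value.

collect terms ⇒ (5/12)·v_R² + (23/20)·v_R + (-3791/1200) = 0
  disc = (23/20)² − 4·(5/12)·(-3791/1200) = 5929/900 ; √disc = 77/30
  v_R = (−(23/20) + 77/30) / (2·(5/12)) = 17/10 m/s
check:
braking lasts T_s = (17/10)/(6/5) = 1.4167 s
reaction-phase robot travel = 1.7000·0.1500 = 0.2550 m
robot covers 1.7000·1.4167 − ½·1.2000·1.4167² = 1.2042 m while stopping
human closes 1.2000·1.5667 = 1.8800 m
margins: 0.0000+0.0200+0.0250 = 0.0450 m
sum ≈ 0.2550+1.2042+1.8800+0.0450 ≈ 3.3842 m = S ✓

v_R_max = 17/10 m/s = 1.7000 m/s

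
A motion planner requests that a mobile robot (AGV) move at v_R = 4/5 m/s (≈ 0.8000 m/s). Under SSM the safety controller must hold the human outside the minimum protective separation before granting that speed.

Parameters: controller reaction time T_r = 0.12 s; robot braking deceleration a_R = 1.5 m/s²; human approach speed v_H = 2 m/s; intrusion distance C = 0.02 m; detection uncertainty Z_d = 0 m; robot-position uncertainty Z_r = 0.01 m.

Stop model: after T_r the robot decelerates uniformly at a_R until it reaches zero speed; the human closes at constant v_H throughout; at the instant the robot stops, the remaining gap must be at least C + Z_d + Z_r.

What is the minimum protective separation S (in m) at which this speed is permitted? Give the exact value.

S_min = 823/500 m = 1.6460 m

T_s = v_R/a_R = (4/5)/(3/2) = 0.5333 s
reaction-phase robot travel = 0.8000·0.1200 = 0.0960 m
braking distance = 0.8000²/(2·1.5000) = 0.2133 m
human closes 2.0000·0.6533 = 1.3067 m
residual clearance needed = 0.0200+0.0000+0.0100 = 0.0300 m
S_min ≈ 0.0960+0.2133+1.3067+0.0300  ⇒  S_min = 823/500 m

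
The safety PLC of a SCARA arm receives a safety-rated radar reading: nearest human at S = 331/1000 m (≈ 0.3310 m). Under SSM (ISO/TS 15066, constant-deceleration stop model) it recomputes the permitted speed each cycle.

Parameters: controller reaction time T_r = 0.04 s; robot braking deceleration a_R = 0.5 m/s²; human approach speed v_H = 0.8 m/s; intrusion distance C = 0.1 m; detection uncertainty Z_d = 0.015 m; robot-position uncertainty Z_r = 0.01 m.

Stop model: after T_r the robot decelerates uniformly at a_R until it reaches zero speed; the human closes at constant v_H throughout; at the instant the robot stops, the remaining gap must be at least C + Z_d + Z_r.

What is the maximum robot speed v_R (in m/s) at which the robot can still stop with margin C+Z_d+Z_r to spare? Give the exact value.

v_R_max = 1/10 m/s = 0.1000 m/s

quadratic (1)·v² + (41/25)·v + (-87/500) = 0
  disc = (41/25)² − 4·(1)·(-87/500) = 2116/625 ; √disc = 46/25
  v_R = (−(41/25) + 46/25) / (2·(1)) = 1/10 m/s
check:
T_s = v_R/a_R = (1/10)/(1/2) = 0.2000 s
reaction-phase robot travel = 0.1000·0.0400 = 0.0040 m
braking distance = 0.1000²/(2·0.5000) = 0.0100 m
human closes 0.8000·0.2400 = 0.1920 m
C+Z_d+Z_r = 0.1000+0.0150+0.0100 = 0.1250 m
sum ≈ 0.0040+0.0100+0.1920+0.1250 ≈ 0.3310 m = S ✓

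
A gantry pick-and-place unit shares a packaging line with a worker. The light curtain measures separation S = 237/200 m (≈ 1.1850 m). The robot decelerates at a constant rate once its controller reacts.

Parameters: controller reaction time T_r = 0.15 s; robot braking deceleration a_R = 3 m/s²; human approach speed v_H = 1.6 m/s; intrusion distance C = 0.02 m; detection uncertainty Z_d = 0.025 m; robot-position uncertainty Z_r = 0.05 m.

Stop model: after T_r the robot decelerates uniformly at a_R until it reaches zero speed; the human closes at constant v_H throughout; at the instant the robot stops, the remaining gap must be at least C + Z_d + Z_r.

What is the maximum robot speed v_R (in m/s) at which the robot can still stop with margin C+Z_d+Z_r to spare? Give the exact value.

v_R_max = 1 m/s = 1.0000 m/s

quadratic (1/6)·v² + (41/60)·v + (-17/20) = 0
  disc = (41/60)² − 4·(1/6)·(-17/20) = 3721/3600 ; √disc = 61/60
  v_R = (−(41/60) + 61/60) / (2·(1/6)) = 1 m/s
check:
stop time T_s = 1/3 = 0.3333 s
robot covers v_R·T_r = 1.0000·0.1500 = 0.1500 m before braking
robot under decel: 1.0000²/(2·3.0000) = 0.1667 m
human closes 1.6000·0.4833 = 0.7733 m
C+Z_d+Z_r = 0.0200+0.0250+0.0500 = 0.0950 m
sum ≈ 0.1500+0.1667+0.7733+0.0950 ≈ 1.1850 m = S ✓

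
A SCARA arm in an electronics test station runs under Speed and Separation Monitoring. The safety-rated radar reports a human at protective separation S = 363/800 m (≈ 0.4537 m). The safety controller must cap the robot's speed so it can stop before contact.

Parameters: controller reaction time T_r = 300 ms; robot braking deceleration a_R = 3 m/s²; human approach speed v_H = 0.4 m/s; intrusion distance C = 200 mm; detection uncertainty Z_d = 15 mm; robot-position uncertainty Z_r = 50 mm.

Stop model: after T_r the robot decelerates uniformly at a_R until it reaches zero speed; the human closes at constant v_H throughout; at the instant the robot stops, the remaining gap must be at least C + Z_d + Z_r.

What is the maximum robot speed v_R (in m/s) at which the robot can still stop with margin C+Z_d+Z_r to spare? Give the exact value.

v_R_max = 3/20 m/s = 0.1500 m/s

collect terms ⇒ (1/6)·v_R² + (13/30)·v_R + (-11/160) = 0
  disc = (13/30)² − 4·(1/6)·(-11/160) = 841/3600 ; √disc = 29/60
  v_R = (−(13/30) + 29/60) / (2·(1/6)) = 3/20 m/s
check:
stop time T_s = (3/20)/3 = 0.0500 s
robot covers v_R·T_r = 0.1500·0.3000 = 0.0450 m before braking
robot covers 0.1500·0.0500 − ½·3.0000·0.0500² = 0.0037 m while stopping
human closes 0.4000·0.3500 = 0.1400 m
margins: 0.2000+0.0150+0.0500 = 0.2650 m
sum ≈ 0.0450+0.0037+0.1400+0.2650 ≈ 0.4537 m = S ✓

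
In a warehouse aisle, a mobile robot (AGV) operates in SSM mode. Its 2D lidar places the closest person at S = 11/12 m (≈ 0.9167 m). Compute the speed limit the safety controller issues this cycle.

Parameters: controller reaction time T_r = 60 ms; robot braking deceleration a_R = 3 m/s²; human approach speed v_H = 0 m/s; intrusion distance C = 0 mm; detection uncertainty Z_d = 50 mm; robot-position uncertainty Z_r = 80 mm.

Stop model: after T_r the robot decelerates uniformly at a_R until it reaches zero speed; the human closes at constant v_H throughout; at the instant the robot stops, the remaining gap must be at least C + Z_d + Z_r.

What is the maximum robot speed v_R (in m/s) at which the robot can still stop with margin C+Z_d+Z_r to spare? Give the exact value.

v_R_max = 2 m/s = 2.0000 m/s

at the boundary: (1/6)·v² + (3/50)·v + (-59/75) = 0
  disc = (3/50)² − 4·(1/6)·(-59/75) = 11881/22500 ; √disc = 109/150
  v_R = (−(3/50) + 109/150) / (2·(1/6)) = 2 m/s
check:
stop time T_s = 2/3 = 0.6667 s
robot in T_r: 2.0000·0.0600 = 0.1200 m
robot under decel: 2.0000²/(2·3.0000) = 0.6667 m
person approaches 0.0000·(0.0600+0.6667) = 0.0000 m
C+Z_d+Z_r = 0.0000+0.0500+0.0800 = 0.1300 m
sum ≈ 0.1200+0.6667+0.0000+0.1300 ≈ 0.9167 m = S ✓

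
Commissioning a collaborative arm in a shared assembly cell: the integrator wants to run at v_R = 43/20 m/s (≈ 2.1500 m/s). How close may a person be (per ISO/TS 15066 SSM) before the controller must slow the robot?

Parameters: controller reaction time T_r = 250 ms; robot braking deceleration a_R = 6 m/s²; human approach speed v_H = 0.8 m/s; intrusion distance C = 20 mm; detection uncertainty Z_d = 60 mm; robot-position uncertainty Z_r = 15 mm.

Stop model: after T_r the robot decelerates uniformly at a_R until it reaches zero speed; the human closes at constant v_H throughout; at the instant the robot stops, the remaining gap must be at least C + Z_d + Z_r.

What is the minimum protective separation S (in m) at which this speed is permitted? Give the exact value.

stop time T_s = (43/20)/6 = 0.3583 s
robot covers v_R·T_r = 2.1500·0.2500 = 0.5375 m before braking
braking distance = 2.1500²/(2·6.0000) = 0.3852 m
person approaches 0.8000·(0.2500+0.3583) = 0.4867 m
margins: 0.0200+0.0600+0.0150 = 0.0950 m
S_min ≈ 0.5375+0.3852+0.4867+0.0950  ⇒  S_min = 2407/1600 m

S_min = 2407/1600 m = 1.5044 m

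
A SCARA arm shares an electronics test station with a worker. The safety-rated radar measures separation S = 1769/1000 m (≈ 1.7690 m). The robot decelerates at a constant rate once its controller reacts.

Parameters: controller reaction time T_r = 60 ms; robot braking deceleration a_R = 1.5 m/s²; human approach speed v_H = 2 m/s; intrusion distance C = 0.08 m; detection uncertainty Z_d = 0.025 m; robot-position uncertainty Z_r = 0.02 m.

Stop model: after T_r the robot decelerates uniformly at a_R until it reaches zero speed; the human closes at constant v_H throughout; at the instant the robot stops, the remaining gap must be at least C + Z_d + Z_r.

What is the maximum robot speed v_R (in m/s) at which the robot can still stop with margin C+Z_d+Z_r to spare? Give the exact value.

v_R_max = 9/10 m/s = 0.9000 m/s

collect terms ⇒ (1/3)·v_R² + (209/150)·v_R + (-381/250) = 0
  disc = (209/150)² − 4·(1/3)·(-381/250) = 89401/22500 ; √disc = 299/150
  v_R = (−(209/150) + 299/150) / (2·(1/3)) = 9/10 m/s
check:
stop time T_s = (9/10)/(3/2) = 0.6000 s
robot in T_r: 0.9000·0.0600 = 0.0540 m
robot covers 0.9000·0.6000 − ½·1.5000·0.6000² = 0.2700 m while stopping
human over T_r+T_s: 2.0000·(0.0600+0.6000) = 1.3200 m
margins: 0.0800+0.0250+0.0200 = 0.1250 m
sum ≈ 0.0540+0.2700+1.3200+0.1250 ≈ 1.7690 m = S ✓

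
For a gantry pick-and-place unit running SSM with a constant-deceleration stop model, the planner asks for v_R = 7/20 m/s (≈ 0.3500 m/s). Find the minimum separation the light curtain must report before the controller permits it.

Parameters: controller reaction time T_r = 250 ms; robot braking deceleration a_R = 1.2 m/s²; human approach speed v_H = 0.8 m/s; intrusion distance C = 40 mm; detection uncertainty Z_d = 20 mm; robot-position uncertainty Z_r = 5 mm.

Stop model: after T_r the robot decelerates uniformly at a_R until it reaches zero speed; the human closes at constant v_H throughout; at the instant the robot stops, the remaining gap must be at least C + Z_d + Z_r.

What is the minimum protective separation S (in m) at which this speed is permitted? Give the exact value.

T_s = v_R/a_R = (7/20)/(6/5) = 0.2917 s
robot in T_r: 0.3500·0.2500 = 0.0875 m
robot covers 0.3500·0.2917 − ½·1.2000·0.2917² = 0.0510 m while stopping
person approaches 0.8000·(0.2500+0.2917) = 0.4333 m
margins: 0.0400+0.0200+0.0050 = 0.0650 m
S_min ≈ 0.0875+0.0510+0.4333+0.0650  ⇒  S_min = 1019/1600 m

S_min = 1019/1600 m = 0.6369 m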